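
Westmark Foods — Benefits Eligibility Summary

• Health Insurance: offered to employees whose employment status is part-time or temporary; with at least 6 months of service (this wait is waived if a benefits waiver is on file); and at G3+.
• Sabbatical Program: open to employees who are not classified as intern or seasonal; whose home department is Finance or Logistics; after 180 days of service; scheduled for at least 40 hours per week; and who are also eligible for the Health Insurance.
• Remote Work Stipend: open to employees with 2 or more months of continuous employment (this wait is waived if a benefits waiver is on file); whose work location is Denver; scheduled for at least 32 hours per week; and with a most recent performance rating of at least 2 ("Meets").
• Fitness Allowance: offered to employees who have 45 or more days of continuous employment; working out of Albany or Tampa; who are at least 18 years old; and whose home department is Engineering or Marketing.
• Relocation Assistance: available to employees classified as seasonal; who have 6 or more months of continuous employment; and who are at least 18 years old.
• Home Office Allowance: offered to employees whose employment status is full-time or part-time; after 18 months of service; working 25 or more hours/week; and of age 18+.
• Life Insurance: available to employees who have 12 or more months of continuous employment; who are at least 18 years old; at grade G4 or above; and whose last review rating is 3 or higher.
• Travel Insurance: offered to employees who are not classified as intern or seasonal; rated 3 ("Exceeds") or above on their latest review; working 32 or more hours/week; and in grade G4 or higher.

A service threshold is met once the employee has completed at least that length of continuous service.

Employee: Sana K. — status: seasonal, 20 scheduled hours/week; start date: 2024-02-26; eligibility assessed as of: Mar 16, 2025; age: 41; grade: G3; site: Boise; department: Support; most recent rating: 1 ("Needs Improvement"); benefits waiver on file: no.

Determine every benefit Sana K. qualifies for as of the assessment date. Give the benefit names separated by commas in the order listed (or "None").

Relocation Assistance

Service from 2024-02-26 to Mar 16, 2025: 384 days.
Health Insurance — status seasonal ✗ (requires part-time or temporary) → not eligible.
Sabbatical Program — status seasonal ✗ (excluded) → not eligible.
Remote Work Stipend — no waiver, service 384 days ≥ 2 months (≈60 days) ✓; site Boise ✗ (not Denver) → not eligible.
Fitness Allowance — service 384 days ≥ 45 days ✓; site Boise ✗ (not Albany or Tampa) → not eligible.
Relocation Assistance — status seasonal ✓; service 384 days ≥ 6 months (≈180 days) ✓; age 41 ≥ 18 ✓ → eligible.
Home Office Allowance — status seasonal ✗ (requires full-time or part-time) → not eligible.
Life Insurance — service 384 days ≥ 12 months (≈360 days) ✓; age 41 ≥ 18 ✓; grade G3 < G4 ✗ → not eligible.
Travel Insurance — status seasonal ✗ (excluded) → not eligible.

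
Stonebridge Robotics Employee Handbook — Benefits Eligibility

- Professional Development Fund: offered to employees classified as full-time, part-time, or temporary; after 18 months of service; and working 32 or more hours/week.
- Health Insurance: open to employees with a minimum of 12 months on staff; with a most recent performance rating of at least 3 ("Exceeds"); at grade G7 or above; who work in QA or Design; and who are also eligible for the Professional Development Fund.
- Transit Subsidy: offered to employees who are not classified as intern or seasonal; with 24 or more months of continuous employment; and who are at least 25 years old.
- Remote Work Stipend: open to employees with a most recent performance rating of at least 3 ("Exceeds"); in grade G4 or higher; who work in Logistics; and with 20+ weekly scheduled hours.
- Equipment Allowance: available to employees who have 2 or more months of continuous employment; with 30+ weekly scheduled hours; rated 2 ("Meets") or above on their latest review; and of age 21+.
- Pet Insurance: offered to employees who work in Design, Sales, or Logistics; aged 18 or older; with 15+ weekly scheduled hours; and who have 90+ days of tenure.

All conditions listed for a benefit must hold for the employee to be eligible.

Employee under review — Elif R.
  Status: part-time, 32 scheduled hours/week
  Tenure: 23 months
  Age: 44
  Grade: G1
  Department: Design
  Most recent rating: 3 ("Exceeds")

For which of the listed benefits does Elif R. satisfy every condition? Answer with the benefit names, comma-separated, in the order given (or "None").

Professional Development Fund — status part-time ✓; service 23 months ≥ 18 months ✓; 32 hrs/wk ≥ 32 ✓ → eligible.
Health Insurance — service 23 months ≥ 12 months ✓; rating 3 ≥ 3 ✓; grade G1 < G7 ✗ → not eligible.
Transit Subsidy — status part-time ✓ (not excluded); service 23 months < 24 months ✗ → not eligible.
Remote Work Stipend — rating 3 ≥ 3 ✓; grade G1 < G4 ✗ → not eligible.
Equipment Allowance — service 23 months ≥ 2 months ✓; 32 hrs/wk ≥ 30 ✓; rating 3 ≥ 2 ✓; age 44 ≥ 21 ✓ → eligible.
Pet Insurance — dept Design ✓; age 44 ≥ 18 ✓; 32 hrs/wk ≥ 15 ✓; service 23 months ≥ 90 days ✓ → eligible.

Professional Development Fund, Equipment Allowance, Pet Insurance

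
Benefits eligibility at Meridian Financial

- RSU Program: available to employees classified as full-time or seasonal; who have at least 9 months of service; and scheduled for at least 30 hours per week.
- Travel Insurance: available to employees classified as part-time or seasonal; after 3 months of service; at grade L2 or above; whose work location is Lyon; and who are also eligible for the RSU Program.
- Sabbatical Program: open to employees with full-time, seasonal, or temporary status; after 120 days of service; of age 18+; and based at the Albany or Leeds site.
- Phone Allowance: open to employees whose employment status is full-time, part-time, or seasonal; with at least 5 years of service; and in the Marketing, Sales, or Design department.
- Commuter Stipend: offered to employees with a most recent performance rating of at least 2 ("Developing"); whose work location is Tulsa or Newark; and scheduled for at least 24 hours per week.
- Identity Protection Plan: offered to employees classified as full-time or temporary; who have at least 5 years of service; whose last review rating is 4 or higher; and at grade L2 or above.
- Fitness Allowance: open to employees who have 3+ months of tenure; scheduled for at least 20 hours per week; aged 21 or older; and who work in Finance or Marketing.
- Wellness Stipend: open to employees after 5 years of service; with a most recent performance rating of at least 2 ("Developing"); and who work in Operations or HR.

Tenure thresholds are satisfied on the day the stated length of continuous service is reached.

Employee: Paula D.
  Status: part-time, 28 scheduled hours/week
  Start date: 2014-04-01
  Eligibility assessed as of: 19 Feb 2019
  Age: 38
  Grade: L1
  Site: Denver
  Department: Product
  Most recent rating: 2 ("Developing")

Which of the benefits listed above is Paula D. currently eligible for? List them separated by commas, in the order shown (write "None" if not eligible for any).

Service from 2014-04-01 to 19 Feb 2019: 1785 days.
RSU Program — status part-time ✗ (requires full-time or seasonal) → not eligible.
Travel Insurance — status part-time ✓; service 1785 days ≥ 3 months (≈90 days) ✓; grade L1 < L2 ✗ → not eligible.
Sabbatical Program — status part-time ✗ (requires full-time, seasonal, or temporary) → not eligible.
Phone Allowance — status part-time ✓; service 1785 days < 5 years (≈1825 days) ✗ → not eligible.
Commuter Stipend — rating 2 ≥ 2 ✓; site Denver ✗ (not Tulsa or Newark) → not eligible.
Identity Protection Plan — status part-time ✗ (requires full-time or temporary) → not eligible.
Fitness Allowance — service 1785 days ≥ 3 months (≈90 days) ✓; 28 hrs/wk ≥ 20 ✓; age 38 ≥ 21 ✓; dept Product ✗ → not eligible.
Wellness Stipend — service 1785 days < 5 years (≈1825 days) ✗ → not eligible.

None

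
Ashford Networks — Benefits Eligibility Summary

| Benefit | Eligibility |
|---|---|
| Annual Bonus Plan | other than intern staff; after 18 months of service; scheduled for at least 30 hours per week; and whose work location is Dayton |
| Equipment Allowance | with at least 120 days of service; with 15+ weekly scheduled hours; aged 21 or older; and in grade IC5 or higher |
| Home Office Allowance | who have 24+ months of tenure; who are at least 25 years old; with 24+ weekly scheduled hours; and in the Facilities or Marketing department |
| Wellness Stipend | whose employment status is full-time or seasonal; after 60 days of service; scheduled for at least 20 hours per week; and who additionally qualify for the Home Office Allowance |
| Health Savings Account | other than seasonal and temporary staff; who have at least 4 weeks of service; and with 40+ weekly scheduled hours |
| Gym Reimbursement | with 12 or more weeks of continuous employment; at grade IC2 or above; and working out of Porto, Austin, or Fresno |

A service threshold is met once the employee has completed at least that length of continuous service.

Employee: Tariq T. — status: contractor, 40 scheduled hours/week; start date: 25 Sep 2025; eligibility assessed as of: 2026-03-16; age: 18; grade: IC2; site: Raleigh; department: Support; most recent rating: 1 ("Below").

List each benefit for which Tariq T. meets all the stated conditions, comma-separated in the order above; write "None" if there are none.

Service from 25 Sep 2025 to 2026-03-16: 172 days.
Annual Bonus Plan — status contractor ✓ (not excluded); service 172 days < 18 months (≈540 days) ✗ → not eligible.
Equipment Allowance — service 172 days ≥ 120 days ✓; 40 hrs/wk ≥ 15 ✓; age 18 < 21 ✗ → not eligible.
Home Office Allowance — service 172 days < 24 months (≈720 days) ✗ → not eligible.
Wellness Stipend — status contractor ✗ (requires full-time or seasonal) → not eligible.
Health Savings Account — status contractor ✓ (not excluded); service 172 days ≥ 4 weeks (≈28 days) ✓; 40 hrs/wk ≥ 40 ✓ → eligible.
Gym Reimbursement — service 172 days ≥ 12 weeks (≈84 days) ✓; grade IC2 ≥ IC2 ✓; site Raleigh ✗ (not Porto, Austin, or Fresno) → not eligible.

Health Savings Account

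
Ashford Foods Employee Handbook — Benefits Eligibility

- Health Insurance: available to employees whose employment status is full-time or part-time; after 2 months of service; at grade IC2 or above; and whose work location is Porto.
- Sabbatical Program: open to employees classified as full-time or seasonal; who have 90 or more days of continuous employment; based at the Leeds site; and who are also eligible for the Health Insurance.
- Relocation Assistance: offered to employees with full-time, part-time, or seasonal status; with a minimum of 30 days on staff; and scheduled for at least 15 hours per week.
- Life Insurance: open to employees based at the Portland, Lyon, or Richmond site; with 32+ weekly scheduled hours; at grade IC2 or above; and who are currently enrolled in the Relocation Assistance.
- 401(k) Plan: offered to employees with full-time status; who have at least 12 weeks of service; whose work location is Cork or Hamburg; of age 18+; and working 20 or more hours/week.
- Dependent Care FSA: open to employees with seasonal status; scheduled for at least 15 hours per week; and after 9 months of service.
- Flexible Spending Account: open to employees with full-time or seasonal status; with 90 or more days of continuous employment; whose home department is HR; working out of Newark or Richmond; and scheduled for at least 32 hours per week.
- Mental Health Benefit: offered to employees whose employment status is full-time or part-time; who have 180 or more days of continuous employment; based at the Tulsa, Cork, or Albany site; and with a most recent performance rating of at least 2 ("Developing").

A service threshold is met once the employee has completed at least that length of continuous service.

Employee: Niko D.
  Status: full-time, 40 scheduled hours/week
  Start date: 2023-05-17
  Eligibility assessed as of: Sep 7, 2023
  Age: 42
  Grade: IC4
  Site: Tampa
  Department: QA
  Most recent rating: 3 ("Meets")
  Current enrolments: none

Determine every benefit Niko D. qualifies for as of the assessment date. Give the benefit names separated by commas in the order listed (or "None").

Relocation Assistance

Service from 2023-05-17 to Sep 7, 2023: 113 days.
Health Insurance — status full-time ✓; service 113 days ≥ 2 months (≈60 days) ✓; grade IC4 ≥ IC2 ✓; site Tampa ✗ (not Porto) → not eligible.
Sabbatical Program — status full-time ✓; service 113 days ≥ 90 days ✓; site Tampa ✗ (not Leeds) → not eligible.
Relocation Assistance — status full-time ✓; service 113 days ≥ 30 days ✓; 40 hrs/wk ≥ 15 ✓ → eligible.
Life Insurance — site Tampa ✗ (not Portland, Lyon, or Richmond) → not eligible.
401(k) Plan — status full-time ✓; service 113 days ≥ 12 weeks (≈84 days) ✓; site Tampa ✗ (not Cork or Hamburg) → not eligible.
Dependent Care FSA — status full-time ✗ (requires seasonal) → not eligible.
Flexible Spending Account — status full-time ✓; service 113 days ≥ 90 days ✓; dept QA ✗ → not eligible.
Mental Health Benefit — status full-time ✓; service 113 days < 180 days ✗ → not eligible.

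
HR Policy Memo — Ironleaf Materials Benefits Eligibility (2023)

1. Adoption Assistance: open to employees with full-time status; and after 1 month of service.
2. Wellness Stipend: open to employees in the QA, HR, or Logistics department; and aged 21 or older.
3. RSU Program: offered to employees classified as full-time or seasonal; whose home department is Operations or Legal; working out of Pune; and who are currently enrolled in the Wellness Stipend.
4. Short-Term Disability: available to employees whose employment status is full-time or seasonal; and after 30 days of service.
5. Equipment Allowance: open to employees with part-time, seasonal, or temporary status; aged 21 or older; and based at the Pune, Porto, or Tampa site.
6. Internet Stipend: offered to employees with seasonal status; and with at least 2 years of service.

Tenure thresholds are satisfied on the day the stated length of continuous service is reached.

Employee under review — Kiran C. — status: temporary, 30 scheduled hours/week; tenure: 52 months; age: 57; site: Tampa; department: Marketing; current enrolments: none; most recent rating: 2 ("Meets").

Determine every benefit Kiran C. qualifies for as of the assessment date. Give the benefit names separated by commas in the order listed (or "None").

Adoption Assistance — status temporary ✗ (requires full-time) → not eligible.
Wellness Stipend — dept Marketing ✗ → not eligible.
RSU Program — status temporary ✗ (requires full-time or seasonal) → not eligible.
Short-Term Disability — status temporary ✗ (requires full-time or seasonal) → not eligible.
Equipment Allowance — status temporary ✓; age 57 ≥ 21 ✓; site Tampa ✓ → eligible.
Internet Stipend — status temporary ✗ (requires seasonal) → not eligible.

Equipment Allowance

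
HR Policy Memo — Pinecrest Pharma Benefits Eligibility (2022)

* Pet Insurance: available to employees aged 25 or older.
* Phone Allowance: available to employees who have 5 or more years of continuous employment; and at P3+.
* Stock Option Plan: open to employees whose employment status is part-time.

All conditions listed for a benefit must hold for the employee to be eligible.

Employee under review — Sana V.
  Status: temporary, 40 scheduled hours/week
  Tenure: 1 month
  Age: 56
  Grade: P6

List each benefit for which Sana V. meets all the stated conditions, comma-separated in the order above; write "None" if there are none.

Pet Insurance — age 56 ≥ 25 ✓ → eligible.
Phone Allowance — service 1 month < 5 years (≈1825 days) ✗ → not eligible.
Stock Option Plan — status temporary ✗ (requires part-time) → not eligible.

Pet Insurance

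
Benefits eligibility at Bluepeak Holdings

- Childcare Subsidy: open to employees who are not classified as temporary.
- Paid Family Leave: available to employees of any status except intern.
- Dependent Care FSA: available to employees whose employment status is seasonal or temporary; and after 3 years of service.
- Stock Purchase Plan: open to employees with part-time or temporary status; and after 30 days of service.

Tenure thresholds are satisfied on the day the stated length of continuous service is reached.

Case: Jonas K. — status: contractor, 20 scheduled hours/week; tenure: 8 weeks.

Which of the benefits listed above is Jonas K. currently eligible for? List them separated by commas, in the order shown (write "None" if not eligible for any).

Childcare Subsidy — status contractor ✓ (not excluded) → eligible.
Paid Family Leave — status contractor ✓ (not excluded) → eligible.
Dependent Care FSA — status contractor ✗ (requires seasonal or temporary) → not eligible.
Stock Purchase Plan — status contractor ✗ (requires part-time or temporary) → not eligible.

Childcare Subsidy, Paid Family Leave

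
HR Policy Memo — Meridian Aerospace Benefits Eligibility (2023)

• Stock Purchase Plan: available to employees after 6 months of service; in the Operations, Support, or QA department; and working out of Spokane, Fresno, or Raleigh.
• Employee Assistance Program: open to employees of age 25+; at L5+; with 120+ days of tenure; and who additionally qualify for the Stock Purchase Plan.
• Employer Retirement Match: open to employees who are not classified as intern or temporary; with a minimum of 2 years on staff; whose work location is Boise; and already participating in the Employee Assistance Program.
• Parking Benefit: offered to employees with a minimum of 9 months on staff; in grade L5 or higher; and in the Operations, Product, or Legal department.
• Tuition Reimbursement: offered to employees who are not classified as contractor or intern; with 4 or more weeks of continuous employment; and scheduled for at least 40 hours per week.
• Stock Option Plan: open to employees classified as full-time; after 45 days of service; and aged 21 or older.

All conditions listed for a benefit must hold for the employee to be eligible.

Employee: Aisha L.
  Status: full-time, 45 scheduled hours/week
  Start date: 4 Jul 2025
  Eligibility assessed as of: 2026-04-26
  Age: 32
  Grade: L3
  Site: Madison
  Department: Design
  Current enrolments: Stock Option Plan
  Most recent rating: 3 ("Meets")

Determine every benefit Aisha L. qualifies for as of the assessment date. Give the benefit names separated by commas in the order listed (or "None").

Tuition Reimbursement, Stock Option Plan

Service from 4 Jul 2025 to 2026-04-26: 296 days.
Stock Purchase Plan — service 296 days ≥ 6 months (≈180 days) ✓; dept Design ✗ → not eligible.
Employee Assistance Program — age 32 ≥ 25 ✓; grade L3 < L5 ✗ → not eligible.
Employer Retirement Match — status full-time ✓ (not excluded); service 296 days < 2 years (≈730 days) ✗ → not eligible.
Parking Benefit — service 296 days ≥ 9 months (≈270 days) ✓; grade L3 < L5 ✗ → not eligible.
Tuition Reimbursement — status full-time ✓ (not excluded); service 296 days ≥ 4 weeks (≈28 days) ✓; 45 hrs/wk ≥ 40 ✓ → eligible.
Stock Option Plan — status full-time ✓; service 296 days ≥ 45 days ✓; age 32 ≥ 21 ✓ → eligible.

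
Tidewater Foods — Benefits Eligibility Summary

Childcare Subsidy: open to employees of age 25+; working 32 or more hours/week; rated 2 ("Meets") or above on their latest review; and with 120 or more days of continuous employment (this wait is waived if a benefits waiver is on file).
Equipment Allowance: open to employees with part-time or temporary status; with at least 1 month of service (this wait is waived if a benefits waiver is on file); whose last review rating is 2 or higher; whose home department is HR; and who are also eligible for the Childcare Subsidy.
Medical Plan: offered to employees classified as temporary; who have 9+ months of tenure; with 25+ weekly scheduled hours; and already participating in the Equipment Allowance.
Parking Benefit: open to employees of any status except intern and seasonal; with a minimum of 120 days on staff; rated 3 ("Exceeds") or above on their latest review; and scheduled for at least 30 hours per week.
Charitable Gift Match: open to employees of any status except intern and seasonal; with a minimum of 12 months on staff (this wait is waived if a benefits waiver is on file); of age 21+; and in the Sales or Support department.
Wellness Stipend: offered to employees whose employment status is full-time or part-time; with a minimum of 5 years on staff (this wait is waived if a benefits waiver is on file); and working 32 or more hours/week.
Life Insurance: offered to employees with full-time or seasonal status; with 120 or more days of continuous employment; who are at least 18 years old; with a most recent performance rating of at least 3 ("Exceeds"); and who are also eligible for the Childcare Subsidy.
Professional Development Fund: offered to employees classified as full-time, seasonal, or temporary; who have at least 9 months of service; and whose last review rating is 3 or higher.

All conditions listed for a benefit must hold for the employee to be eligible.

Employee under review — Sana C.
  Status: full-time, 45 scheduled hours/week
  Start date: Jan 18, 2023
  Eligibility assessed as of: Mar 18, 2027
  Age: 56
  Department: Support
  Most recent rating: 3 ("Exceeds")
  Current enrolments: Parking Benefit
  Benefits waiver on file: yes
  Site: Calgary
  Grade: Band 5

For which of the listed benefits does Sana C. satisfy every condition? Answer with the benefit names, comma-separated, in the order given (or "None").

Childcare Subsidy, Parking Benefit, Charitable Gift Match, Wellness Stipend, Life Insurance, Professional Development Fund

Service from Jan 18, 2023 to Mar 18, 2027: 1520 days.
Childcare Subsidy — age 56 ≥ 25 ✓; 45 hrs/wk ≥ 32 ✓; rating 3 ≥ 2 ✓; benefits waiver on file ✓ → eligible.
Equipment Allowance — status full-time ✗ (requires part-time or temporary) → not eligible.
Medical Plan — status full-time ✗ (requires temporary) → not eligible.
Parking Benefit — status full-time ✓ (not excluded); service 1520 days ≥ 120 days ✓; rating 3 ≥ 3 ✓; 45 hrs/wk ≥ 30 ✓ → eligible.
Charitable Gift Match — status full-time ✓ (not excluded); benefits waiver on file ✓; age 56 ≥ 21 ✓; dept Support ✓ → eligible.
Wellness Stipend — status full-time ✓; benefits waiver on file ✓; 45 hrs/wk ≥ 32 ✓ → eligible.
Life Insurance — status full-time ✓; service 1520 days ≥ 120 days ✓; age 56 ≥ 18 ✓; rating 3 ≥ 3 ✓; eligible for Childcare Subsidy ✓ → eligible.
Professional Development Fund — status full-time ✓; service 1520 days ≥ 9 months (≈270 days) ✓; rating 3 ≥ 3 ✓ → eligible.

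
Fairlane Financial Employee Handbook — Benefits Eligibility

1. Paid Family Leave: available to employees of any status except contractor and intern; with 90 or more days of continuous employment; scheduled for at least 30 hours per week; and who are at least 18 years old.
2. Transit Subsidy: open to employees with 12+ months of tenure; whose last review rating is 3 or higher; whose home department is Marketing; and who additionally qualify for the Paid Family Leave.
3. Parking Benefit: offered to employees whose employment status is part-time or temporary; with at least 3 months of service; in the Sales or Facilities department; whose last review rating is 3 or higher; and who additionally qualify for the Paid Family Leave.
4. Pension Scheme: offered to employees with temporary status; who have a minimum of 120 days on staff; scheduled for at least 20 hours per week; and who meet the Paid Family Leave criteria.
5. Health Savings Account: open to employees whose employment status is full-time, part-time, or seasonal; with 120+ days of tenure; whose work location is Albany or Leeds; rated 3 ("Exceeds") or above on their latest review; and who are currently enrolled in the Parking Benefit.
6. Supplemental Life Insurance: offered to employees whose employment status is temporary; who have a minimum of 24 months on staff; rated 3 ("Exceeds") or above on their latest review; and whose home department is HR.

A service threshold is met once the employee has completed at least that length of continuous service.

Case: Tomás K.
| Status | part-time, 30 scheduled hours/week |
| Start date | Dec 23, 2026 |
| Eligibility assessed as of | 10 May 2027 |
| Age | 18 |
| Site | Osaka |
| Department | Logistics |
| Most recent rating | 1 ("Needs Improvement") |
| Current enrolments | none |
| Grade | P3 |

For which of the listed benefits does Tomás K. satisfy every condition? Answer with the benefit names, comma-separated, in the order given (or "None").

Paid Family Leave

Service from Dec 23, 2026 to 10 May 2027: 138 days.
Paid Family Leave — status part-time ✓ (not excluded); service 138 days ≥ 90 days ✓; 30 hrs/wk ≥ 30 ✓; age 18 ≥ 18 ✓ → eligible.
Transit Subsidy — service 138 days < 12 months (≈360 days) ✗ → not eligible.
Parking Benefit — status part-time ✓; service 138 days ≥ 3 months (≈90 days) ✓; dept Logistics ✗ → not eligible.
Pension Scheme — status part-time ✗ (requires temporary) → not eligible.
Health Savings Account — status part-time ✓; service 138 days ≥ 120 days ✓; site Osaka ✗ (not Albany or Leeds) → not eligible.
Supplemental Life Insurance — status part-time ✗ (requires temporary) → not eligible.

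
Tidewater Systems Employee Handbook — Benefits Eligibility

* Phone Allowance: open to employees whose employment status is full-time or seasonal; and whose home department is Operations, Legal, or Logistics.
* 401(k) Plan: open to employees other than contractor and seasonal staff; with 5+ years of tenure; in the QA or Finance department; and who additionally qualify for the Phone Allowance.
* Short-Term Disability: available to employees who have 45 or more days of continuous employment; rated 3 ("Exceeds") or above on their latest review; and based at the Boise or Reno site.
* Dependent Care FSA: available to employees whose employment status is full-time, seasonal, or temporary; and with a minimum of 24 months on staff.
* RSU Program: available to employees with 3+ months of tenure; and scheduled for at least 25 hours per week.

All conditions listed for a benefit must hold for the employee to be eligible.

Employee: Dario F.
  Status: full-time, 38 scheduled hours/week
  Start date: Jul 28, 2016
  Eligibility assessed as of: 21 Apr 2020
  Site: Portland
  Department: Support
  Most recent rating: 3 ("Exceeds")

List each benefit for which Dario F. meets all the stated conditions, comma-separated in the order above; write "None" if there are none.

Service from Jul 28, 2016 to 21 Apr 2020: 1363 days.
Phone Allowance — status full-time ✓; dept Support ✗ → not eligible.
401(k) Plan — status full-time ✓ (not excluded); service 1363 days < 5 years (≈1825 days) ✗ → not eligible.
Short-Term Disability — service 1363 days ≥ 45 days ✓; rating 3 ≥ 3 ✓; site Portland ✗ (not Boise or Reno) → not eligible.
Dependent Care FSA — status full-time ✓; service 1363 days ≥ 24 months (≈720 days) ✓ → eligible.
RSU Program — service 1363 days ≥ 3 months (≈90 days) ✓; 38 hrs/wk ≥ 25 ✓ → eligible.

Dependent Care FSA, RSU Program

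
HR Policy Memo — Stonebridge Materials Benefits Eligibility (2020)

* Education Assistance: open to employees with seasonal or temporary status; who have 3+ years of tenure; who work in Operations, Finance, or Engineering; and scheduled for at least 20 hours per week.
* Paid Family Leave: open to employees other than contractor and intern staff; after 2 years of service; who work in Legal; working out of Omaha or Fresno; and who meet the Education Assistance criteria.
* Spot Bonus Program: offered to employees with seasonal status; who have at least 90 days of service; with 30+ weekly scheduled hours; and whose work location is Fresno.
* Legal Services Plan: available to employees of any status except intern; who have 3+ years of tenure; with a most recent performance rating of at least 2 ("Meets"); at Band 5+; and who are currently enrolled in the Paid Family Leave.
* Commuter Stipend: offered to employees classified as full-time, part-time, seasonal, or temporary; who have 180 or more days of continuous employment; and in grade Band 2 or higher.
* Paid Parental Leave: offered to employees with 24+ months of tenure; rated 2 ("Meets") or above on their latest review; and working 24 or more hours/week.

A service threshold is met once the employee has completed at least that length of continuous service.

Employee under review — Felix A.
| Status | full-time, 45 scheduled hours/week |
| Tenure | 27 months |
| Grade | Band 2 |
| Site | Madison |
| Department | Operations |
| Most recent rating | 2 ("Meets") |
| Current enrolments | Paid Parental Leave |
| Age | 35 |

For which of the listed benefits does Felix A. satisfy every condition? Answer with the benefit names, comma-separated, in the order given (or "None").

Education Assistance — status full-time ✗ (requires seasonal or temporary) → not eligible.
Paid Family Leave — status full-time ✓ (not excluded); service 27 months ≥ 2 years (≈730 days) ✓; dept Operations ✗ → not eligible.
Spot Bonus Program — status full-time ✗ (requires seasonal) → not eligible.
Legal Services Plan — status full-time ✓ (not excluded); service 27 months < 3 years (≈1095 days) ✗ → not eligible.
Commuter Stipend — status full-time ✓; service 27 months ≥ 180 days ✓; grade Band 2 ≥ Band 2 ✓ → eligible.
Paid Parental Leave — service 27 months ≥ 24 months ✓; rating 2 ≥ 2 ✓; 45 hrs/wk ≥ 24 ✓ → eligible.

Commuter Stipend, Paid Parental Leave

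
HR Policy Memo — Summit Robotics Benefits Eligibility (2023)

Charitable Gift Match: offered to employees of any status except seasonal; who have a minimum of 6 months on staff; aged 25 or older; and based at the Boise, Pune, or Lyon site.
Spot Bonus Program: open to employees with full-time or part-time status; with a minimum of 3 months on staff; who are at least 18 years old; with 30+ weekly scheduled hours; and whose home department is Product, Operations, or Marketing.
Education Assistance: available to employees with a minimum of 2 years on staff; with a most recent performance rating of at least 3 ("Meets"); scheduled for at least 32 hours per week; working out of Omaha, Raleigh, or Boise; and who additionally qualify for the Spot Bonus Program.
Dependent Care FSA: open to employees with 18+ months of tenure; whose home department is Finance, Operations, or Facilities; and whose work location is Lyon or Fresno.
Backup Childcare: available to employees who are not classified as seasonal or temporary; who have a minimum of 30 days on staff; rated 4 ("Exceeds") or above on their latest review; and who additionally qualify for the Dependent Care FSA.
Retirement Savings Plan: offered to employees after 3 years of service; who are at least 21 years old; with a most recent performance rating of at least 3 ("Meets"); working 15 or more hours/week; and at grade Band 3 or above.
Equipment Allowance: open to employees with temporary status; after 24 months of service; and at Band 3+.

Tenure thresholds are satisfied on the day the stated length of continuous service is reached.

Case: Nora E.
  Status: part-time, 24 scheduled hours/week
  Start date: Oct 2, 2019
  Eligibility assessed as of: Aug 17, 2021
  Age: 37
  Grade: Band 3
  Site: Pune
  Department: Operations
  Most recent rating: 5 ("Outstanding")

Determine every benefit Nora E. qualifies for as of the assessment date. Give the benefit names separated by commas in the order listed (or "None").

Charitable Gift Match

Service from Oct 2, 2019 to Aug 17, 2021: 685 days.
Charitable Gift Match — status part-time ✓ (not excluded); service 685 days ≥ 6 months (≈180 days) ✓; age 37 ≥ 25 ✓; site Pune ✓ → eligible.
Spot Bonus Program — status part-time ✓; service 685 days ≥ 3 months (≈90 days) ✓; age 37 ≥ 18 ✓; 24 hrs/wk < 30 ✗ → not eligible.
Education Assistance — service 685 days < 2 years (≈730 days) ✗ → not eligible.
Dependent Care FSA — service 685 days ≥ 18 months (≈540 days) ✓; dept Operations ✓; site Pune ✗ (not Lyon or Fresno) → not eligible.
Backup Childcare — status part-time ✓ (not excluded); service 685 days ≥ 30 days ✓; rating 5 ≥ 4 ✓; not eligible for Dependent Care FSA ✗ → not eligible.
Retirement Savings Plan — service 685 days < 3 years (≈1095 days) ✗ → not eligible.
Equipment Allowance — status part-time ✗ (requires temporary) → not eligible.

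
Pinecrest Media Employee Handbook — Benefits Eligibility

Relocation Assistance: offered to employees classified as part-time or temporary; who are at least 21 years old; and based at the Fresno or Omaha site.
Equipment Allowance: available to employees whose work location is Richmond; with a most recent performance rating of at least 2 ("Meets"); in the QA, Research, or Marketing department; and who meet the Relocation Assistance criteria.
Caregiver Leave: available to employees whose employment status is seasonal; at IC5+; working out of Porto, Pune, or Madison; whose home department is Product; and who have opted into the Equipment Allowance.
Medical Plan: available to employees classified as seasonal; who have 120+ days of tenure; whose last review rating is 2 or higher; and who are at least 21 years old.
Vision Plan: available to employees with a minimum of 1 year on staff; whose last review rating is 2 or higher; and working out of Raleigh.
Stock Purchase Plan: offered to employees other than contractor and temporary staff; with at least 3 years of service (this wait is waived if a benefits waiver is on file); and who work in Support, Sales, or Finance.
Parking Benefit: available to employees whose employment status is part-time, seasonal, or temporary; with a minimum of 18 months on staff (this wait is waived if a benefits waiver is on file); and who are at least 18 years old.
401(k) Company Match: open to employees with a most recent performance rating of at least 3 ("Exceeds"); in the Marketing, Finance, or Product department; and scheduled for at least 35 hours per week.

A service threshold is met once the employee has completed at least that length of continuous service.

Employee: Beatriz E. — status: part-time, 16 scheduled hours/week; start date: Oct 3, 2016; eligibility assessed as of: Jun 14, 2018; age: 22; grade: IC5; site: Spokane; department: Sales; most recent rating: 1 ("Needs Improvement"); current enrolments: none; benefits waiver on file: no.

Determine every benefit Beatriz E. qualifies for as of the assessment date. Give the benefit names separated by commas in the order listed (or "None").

Service from Oct 3, 2016 to Jun 14, 2018: 619 days.
Relocation Assistance — status part-time ✓; age 22 ≥ 21 ✓; site Spokane ✗ (not Fresno or Omaha) → not eligible.
Equipment Allowance — site Spokane ✗ (not Richmond) → not eligible.
Caregiver Leave — status part-time ✗ (requires seasonal) → not eligible.
Medical Plan — status part-time ✗ (requires seasonal) → not eligible.
Vision Plan — service 619 days ≥ 1 year (≈365 days) ✓; rating 1 < 2 ✗ → not eligible.
Stock Purchase Plan — status part-time ✓ (not excluded); no waiver, service 619 days < 3 years (≈1095 days) ✗ → not eligible.
Parking Benefit — status part-time ✓; no waiver, service 619 days ≥ 18 months (≈540 days) ✓; age 22 ≥ 18 ✓ → eligible.
401(k) Company Match — rating 1 < 3 ✗ → not eligible.

Parking Benefit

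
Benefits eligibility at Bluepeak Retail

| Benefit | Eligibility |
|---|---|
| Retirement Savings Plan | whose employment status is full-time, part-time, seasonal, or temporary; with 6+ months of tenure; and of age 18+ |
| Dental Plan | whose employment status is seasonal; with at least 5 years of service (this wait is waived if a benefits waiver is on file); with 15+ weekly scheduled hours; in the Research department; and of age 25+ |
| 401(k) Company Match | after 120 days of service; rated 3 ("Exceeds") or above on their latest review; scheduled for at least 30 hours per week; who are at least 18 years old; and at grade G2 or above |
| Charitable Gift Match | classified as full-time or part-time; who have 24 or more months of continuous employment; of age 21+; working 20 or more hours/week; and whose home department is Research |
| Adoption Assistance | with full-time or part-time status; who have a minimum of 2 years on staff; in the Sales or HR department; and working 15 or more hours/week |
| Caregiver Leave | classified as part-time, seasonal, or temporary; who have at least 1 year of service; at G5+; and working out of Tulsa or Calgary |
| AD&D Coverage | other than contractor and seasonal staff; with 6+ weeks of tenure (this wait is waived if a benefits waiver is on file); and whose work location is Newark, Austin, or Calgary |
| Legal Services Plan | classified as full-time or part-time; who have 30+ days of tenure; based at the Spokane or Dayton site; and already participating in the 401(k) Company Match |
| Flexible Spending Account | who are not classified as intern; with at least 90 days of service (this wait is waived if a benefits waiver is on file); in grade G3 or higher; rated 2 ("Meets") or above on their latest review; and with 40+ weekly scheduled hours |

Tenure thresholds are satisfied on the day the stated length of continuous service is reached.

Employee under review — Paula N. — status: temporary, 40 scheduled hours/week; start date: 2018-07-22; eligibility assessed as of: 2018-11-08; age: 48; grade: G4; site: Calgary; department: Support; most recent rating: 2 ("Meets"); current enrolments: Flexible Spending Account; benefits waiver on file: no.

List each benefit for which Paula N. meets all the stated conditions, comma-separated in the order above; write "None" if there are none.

AD&D Coverage, Flexible Spending Account

Service from 2018-07-22 to 2018-11-08: 109 days.
Retirement Savings Plan — status temporary ✓; service 109 days < 6 months (≈180 days) ✗ → not eligible.
Dental Plan — status temporary ✗ (requires seasonal) → not eligible.
401(k) Company Match — service 109 days < 120 days ✗ → not eligible.
Charitable Gift Match — status temporary ✗ (requires full-time or part-time) → not eligible.
Adoption Assistance — status temporary ✗ (requires full-time or part-time) → not eligible.
Caregiver Leave — status temporary ✓; service 109 days < 1 year (≈365 days) ✗ → not eligible.
AD&D Coverage — status temporary ✓ (not excluded); no waiver, service 109 days ≥ 6 weeks (≈42 days) ✓; site Calgary ✓ → eligible.
Legal Services Plan — status temporary ✗ (requires full-time or part-time) → not eligible.
Flexible Spending Account — status temporary ✓ (not excluded); no waiver, service 109 days ≥ 90 days ✓; grade G4 ≥ G3 ✓; rating 2 ≥ 2 ✓; 40 hrs/wk ≥ 40 ✓ → eligible.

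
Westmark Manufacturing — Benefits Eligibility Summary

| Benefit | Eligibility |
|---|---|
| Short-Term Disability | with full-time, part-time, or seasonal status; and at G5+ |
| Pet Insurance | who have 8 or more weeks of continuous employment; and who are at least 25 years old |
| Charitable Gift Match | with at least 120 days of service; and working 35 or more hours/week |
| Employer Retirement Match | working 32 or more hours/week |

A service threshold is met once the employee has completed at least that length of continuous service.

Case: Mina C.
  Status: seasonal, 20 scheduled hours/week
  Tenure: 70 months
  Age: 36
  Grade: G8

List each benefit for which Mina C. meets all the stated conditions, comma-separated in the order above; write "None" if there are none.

Short-Term Disability — status seasonal ✓; grade G8 ≥ G5 ✓ → eligible.
Pet Insurance — service 70 months ≥ 8 weeks (≈56 days) ✓; age 36 ≥ 25 ✓ → eligible.
Charitable Gift Match — service 70 months ≥ 120 days ✓; 20 hrs/wk < 35 ✗ → not eligible.
Employer Retirement Match — 20 hrs/wk < 32 ✗ → not eligible.

Short-Term Disability, Pet Insurance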